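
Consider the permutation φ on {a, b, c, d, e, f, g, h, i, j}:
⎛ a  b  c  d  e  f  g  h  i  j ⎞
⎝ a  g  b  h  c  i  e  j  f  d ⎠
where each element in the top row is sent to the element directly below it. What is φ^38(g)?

Tracing g → e → … returns to g after 4 steps, so g lies in a 4-cycle (b g e c).
Powers repeat with period 4 on this cycle, and 38 mod 4 = 2, so φ^38(g) = φ^2(g).
Advancing 2 steps from g: g → e → c.

c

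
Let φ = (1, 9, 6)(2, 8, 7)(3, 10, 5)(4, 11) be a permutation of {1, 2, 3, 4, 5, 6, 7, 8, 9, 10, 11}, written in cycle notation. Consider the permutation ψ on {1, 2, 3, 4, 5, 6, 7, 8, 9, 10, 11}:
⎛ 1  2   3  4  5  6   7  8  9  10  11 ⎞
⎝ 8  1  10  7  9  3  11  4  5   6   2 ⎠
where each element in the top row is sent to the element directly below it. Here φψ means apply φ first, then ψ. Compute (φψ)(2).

(φψ)(2) = ψ(φ(2)). φ(2) = 8, then ψ(8) = 4. So (φψ)(2) = 4.

4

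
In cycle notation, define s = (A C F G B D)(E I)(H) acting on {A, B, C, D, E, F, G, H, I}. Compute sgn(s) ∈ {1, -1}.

The cycle lengths are 6, 2, 1.
A cycle of length ℓ contributes ℓ−1 transpositions, so s is a product of 5 + 1 = 6 transpositions — even.

1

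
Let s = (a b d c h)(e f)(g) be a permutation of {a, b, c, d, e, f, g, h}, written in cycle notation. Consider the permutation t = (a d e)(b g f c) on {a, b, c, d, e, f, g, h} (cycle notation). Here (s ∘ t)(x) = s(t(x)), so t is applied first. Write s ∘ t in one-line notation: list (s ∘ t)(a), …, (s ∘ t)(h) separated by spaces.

c g d f b h e a

Chase each element through t then s: a → d → c; b → g → g; c → b → d; d → e → f; e → a → b; f → c → h; g → f → e; h → h → a.
Collecting the images, s ∘ t = [c g d f b h e a].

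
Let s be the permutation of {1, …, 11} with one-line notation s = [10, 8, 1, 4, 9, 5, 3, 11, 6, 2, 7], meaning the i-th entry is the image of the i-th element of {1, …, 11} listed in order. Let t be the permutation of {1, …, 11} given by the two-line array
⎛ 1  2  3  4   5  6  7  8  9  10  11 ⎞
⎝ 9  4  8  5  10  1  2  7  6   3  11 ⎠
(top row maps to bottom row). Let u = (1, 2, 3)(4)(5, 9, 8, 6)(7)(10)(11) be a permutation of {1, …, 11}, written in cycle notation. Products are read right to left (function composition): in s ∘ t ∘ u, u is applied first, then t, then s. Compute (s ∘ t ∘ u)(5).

5

(s ∘ t ∘ u)(5) = s(t(u(5))). u(5) = 9, then t(9) = 6, then s(6) = 5, so the result is 5.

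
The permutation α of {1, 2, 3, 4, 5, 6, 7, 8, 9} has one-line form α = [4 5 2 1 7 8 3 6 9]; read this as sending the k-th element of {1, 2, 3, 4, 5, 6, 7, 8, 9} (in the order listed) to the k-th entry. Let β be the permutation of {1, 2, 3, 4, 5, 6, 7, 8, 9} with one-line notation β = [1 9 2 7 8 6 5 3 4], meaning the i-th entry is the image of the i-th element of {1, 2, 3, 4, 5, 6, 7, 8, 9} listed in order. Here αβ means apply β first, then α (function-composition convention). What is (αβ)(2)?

9

β(2) = 9, then α(9) = 9; composing gives (αβ)(2) = 9.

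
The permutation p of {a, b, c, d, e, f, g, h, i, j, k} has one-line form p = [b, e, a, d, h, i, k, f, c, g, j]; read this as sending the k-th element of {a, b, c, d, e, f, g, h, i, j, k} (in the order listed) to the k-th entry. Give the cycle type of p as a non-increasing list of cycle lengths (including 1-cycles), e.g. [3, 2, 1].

[7, 3, 1]

The disjoint cycles are (a, b, e, h, f, i, c)(d)(g, k, j), with lengths 7, 3, 1 in non-increasing order.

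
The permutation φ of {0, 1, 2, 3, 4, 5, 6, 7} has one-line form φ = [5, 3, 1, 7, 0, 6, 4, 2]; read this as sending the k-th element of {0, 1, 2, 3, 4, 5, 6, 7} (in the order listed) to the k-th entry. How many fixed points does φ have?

0

No element satisfies φ(x) = x, so there are 0 fixed points.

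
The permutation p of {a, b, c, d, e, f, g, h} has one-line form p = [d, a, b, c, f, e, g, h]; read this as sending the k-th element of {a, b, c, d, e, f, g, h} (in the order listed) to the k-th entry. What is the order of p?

Decomposing into disjoint cycles gives cycle lengths 4, 2, 1, 1.
Since disjoint cycles commute, ord(p) = lcm(4, 2) = 4.

4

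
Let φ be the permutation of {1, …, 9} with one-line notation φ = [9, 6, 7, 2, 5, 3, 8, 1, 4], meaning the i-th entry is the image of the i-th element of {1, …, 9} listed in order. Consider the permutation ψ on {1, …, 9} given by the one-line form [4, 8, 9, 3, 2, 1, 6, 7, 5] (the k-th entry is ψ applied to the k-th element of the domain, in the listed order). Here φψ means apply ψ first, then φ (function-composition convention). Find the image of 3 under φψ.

First apply ψ: ψ(3) = 9, then φ(9) = 4. Thus (φψ)(3) = 4.

4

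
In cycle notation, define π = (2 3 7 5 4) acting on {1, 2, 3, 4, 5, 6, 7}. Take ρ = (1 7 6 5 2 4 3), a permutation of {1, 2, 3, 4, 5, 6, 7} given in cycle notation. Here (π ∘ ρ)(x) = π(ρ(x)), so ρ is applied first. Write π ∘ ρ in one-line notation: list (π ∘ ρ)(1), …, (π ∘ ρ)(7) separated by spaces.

5 2 1 7 3 4 6

Chase each element through ρ then π: 1 → 7 → 5; 2 → 4 → 2; 3 → 1 → 1; 4 → 3 → 7; 5 → 2 → 3; 6 → 5 → 4; 7 → 6 → 6.
Collecting the images, π ∘ ρ = [5 2 1 7 3 4 6].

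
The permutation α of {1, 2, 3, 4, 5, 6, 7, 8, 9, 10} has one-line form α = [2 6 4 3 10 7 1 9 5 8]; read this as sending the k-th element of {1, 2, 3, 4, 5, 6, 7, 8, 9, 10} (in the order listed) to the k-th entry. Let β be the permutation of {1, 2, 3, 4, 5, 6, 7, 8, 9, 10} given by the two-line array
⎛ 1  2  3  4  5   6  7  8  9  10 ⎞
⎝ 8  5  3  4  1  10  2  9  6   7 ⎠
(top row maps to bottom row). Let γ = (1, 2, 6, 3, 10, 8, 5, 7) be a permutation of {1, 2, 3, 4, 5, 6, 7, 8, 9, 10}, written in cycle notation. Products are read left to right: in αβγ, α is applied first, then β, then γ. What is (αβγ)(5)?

(αβγ)(5) = γ(β(α(5))). α(5) = 10, then β(10) = 7, then γ(7) = 1, so the result is 1.

1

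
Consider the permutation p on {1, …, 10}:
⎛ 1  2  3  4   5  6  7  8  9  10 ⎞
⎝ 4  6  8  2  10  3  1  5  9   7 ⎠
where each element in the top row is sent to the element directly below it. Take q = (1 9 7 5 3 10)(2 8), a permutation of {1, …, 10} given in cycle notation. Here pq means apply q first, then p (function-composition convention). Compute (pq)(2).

5

(pq)(2) = p(q(2)). q(2) = 8, then p(8) = 5. So (pq)(2) = 5.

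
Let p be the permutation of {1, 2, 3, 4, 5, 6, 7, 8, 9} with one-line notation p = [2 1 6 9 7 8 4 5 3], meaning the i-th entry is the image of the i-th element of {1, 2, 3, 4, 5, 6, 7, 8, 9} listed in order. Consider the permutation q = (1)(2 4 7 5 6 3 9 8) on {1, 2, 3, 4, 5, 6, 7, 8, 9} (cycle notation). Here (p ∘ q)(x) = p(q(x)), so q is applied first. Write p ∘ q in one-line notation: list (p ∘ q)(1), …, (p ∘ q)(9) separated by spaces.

2 9 3 4 8 6 7 1 5

Chase each element through q then p: 1 → 1 → 2; 2 → 4 → 9; 3 → 9 → 3; 4 → 7 → 4; 5 → 6 → 8; 6 → 3 → 6; 7 → 5 → 7; 8 → 2 → 1; 9 → 8 → 5.
Collecting the images, p ∘ q = [2 9 3 4 8 6 7 1 5].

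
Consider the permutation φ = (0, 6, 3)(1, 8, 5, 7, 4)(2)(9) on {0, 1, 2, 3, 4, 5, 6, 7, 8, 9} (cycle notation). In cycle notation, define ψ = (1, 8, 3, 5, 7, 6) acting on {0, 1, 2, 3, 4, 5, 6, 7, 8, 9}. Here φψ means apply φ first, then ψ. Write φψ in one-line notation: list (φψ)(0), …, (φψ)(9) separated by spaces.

1 3 2 0 8 6 5 4 7 9

(φψ)(x) = ψ(φ(x)). Computing each image: ψ(φ(0)) = ψ(6) = 1, ψ(φ(1)) = ψ(8) = 3, ψ(φ(2)) = ψ(2) = 2, ψ(φ(3)) = ψ(0) = 0, ψ(φ(4)) = ψ(1) = 8, ψ(φ(5)) = ψ(7) = 6, ψ(φ(6)) = ψ(3) = 5, ψ(φ(7)) = ψ(4) = 4, ψ(φ(8)) = ψ(5) = 7, ψ(φ(9)) = ψ(9) = 9.
Hence φψ = [1 3 2 0 8 6 5 4 7 9].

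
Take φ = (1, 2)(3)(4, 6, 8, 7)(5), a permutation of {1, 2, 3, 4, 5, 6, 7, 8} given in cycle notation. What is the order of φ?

The cycle type of φ is (4, 2, 1, 1).
The order is lcm(4, 2) = 4.

4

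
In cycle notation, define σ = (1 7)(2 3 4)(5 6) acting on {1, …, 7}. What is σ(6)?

5

6 appears in (5 6); the next entry (wrapping around) is 5.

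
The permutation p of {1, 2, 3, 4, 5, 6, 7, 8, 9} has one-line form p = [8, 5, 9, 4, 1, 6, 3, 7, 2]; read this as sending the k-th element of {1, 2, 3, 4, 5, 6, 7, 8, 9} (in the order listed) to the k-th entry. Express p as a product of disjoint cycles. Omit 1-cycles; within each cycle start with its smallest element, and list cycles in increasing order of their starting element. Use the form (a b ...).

Iterating p from 1 gives 1 → 8 → 7 → 3 → 9 → 2 → 5 → 1; that is the 7-cycle (1 8 7 3 9 2 5).
Repeating from the next unused element and collecting all non-trivial cycles gives (1 8 7 3 9 2 5).

(1 8 7 3 9 2 5)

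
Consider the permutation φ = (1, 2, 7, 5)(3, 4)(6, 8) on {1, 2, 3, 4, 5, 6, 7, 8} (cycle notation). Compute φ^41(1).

1 lies in the 4-cycle (1, 2, 7, 5).
Since the cycle has length 4, φ^41 acts on it the same as φ^1 (41 mod 4 = 1).
Advancing 1 step from 1: 1 → 2.

2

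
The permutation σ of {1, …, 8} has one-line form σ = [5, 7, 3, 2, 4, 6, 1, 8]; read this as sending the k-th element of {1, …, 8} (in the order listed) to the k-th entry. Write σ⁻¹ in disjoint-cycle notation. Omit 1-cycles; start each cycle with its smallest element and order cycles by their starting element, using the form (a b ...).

First write σ in disjoint cycles: (1 5 4 2 7).
Reversing each cycle (and rotating so the smallest element leads) gives σ⁻¹ = (1 7 2 4 5).

(1 7 2 4 5)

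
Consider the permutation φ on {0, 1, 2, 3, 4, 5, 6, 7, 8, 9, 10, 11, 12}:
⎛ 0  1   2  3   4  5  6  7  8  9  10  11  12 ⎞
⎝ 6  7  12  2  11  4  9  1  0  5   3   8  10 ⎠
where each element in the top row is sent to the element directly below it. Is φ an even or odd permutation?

In disjoint-cycle form the cycle lengths are 7, 4, 2.
A cycle is odd iff its length is even; φ has 2 even-length cycles, so sgn(φ) = (−1)^2 and φ is even.

even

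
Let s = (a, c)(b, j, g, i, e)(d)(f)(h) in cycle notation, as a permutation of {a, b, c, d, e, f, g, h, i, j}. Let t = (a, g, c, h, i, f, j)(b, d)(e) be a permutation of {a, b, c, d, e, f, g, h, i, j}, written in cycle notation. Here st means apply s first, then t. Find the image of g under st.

(st)(g) = t(s(g)). s(g) = i, then t(i) = f. So (st)(g) = f.

f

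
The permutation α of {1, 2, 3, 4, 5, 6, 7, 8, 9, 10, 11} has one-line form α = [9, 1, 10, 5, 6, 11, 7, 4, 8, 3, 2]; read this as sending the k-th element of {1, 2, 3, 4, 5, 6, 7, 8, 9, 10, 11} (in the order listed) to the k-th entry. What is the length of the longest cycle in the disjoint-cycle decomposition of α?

Decomposing into disjoint cycles gives (1 9 8 4 5 6 11 2)(3 10); the longest has length 8.

8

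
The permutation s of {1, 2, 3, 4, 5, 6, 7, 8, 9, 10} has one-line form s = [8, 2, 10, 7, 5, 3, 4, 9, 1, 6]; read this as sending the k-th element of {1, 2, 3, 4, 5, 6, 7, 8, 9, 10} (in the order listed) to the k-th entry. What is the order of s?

Writing s as disjoint cycles, the cycle lengths are 3, 3, 2, 1, 1.
Since disjoint cycles commute, ord(s) = lcm(3, 3, 2) = 6.

6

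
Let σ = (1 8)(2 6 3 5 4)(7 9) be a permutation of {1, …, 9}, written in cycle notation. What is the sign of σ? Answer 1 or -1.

1

The cycle lengths are 5, 2, 2.
A cycle of length ℓ contributes ℓ−1 transpositions, so σ is a product of 4 + 1 + 1 = 6 transpositions — even.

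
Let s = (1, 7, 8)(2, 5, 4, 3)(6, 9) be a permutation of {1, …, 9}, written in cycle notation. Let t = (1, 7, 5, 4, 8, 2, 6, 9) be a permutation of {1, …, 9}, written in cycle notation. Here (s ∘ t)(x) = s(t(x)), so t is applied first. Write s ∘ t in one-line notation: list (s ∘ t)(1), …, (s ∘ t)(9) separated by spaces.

(s ∘ t)(x) = s(t(x)). Computing each image: s(t(1)) = s(7) = 8, s(t(2)) = s(6) = 9, s(t(3)) = s(3) = 2, s(t(4)) = s(8) = 1, s(t(5)) = s(4) = 3, s(t(6)) = s(9) = 6, s(t(7)) = s(5) = 4, s(t(8)) = s(2) = 5, s(t(9)) = s(1) = 7.
Hence s ∘ t = [8 9 2 1 3 6 4 5 7].

8 9 2 1 3 6 4 5 7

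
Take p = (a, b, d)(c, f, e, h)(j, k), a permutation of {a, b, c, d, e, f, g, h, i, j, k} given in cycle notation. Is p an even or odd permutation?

even

The cycle lengths are 4, 3, 2, 1, 1.
A cycle of length ℓ contributes ℓ−1 transpositions, so p is a product of 3 + 2 + 1 = 6 transpositions — even.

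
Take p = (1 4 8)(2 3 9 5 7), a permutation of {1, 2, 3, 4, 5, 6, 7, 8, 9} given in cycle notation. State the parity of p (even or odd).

The cycle lengths are 5, 3, 1.
A cycle is odd iff its length is even; p has 0 even-length cycles, so sgn(p) = (−1)^0 and p is even.

even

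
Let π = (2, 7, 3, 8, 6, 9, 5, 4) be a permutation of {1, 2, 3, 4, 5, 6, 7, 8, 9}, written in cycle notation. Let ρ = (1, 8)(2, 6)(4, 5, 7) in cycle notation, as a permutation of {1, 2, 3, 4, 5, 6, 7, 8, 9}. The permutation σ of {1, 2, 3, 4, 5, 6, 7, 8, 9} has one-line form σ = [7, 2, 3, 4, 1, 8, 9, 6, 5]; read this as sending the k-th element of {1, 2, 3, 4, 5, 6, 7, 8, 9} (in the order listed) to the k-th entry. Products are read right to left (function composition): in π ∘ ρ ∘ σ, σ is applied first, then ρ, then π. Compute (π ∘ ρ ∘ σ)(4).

Apply the permutations in order: σ(4) = 4, then ρ(4) = 5, then π(5) = 4. So (π ∘ ρ ∘ σ)(4) = 4.

4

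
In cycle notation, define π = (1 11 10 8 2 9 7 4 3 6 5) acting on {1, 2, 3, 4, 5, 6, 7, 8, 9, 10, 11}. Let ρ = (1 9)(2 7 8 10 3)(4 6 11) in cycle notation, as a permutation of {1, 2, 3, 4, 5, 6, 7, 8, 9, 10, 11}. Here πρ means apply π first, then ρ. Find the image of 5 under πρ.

(πρ)(5) = ρ(π(5)). π(5) = 1, then ρ(1) = 9. So (πρ)(5) = 9.

9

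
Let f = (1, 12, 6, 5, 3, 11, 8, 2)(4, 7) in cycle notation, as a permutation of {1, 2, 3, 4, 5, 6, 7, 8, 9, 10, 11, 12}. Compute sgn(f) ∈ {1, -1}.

1

The cycle lengths are 8, 2, 1, 1.
A cycle of length ℓ contributes ℓ−1 transpositions, so f is a product of 7 + 1 = 8 transpositions — even.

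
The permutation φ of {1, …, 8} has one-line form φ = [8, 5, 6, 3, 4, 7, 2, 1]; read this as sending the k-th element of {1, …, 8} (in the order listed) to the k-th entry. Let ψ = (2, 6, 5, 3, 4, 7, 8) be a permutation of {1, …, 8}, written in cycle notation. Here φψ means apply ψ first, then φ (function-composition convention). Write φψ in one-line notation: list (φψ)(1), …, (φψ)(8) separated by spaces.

8 7 3 2 6 4 1 5

Chase each element through ψ then φ: 1 → 1 → 8; 2 → 6 → 7; 3 → 4 → 3; 4 → 7 → 2; 5 → 3 → 6; 6 → 5 → 4; 7 → 8 → 1; 8 → 2 → 5.
So φψ in one-line form is 8 7 3 2 6 4 1 5.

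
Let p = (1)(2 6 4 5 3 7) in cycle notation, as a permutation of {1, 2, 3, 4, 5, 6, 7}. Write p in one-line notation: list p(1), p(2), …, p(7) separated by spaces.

1 6 7 5 3 4 2

Each element maps to the next entry in its cycle (wrapping to the front): 1↦1, 2↦6, 3↦7, 4↦5, 5↦3, 6↦4, 7↦2.
Listing these in domain order gives 1 6 7 5 3 4 2.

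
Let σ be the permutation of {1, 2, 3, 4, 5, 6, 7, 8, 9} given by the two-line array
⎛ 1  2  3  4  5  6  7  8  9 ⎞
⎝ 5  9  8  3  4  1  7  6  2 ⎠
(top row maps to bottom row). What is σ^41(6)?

8

Tracing 6 → 1 → … returns to 6 after 6 steps, so 6 lies in a 6-cycle (1, 5, 4, 3, 8, 6).
Powers repeat with period 6 on this cycle, and 41 mod 6 = 5, so σ^41(6) = σ^5(6).
Advancing 5 steps from 6: 6 → 1 → 5 → 4 → 3 → 8.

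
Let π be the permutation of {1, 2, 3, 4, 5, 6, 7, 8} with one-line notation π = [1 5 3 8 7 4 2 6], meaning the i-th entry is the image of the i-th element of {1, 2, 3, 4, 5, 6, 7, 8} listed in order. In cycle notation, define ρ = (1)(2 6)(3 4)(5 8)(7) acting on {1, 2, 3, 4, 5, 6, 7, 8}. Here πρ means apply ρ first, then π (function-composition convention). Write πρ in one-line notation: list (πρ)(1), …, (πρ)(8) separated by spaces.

(πρ)(x) = π(ρ(x)). Computing each image: π(ρ(1)) = π(1) = 1, π(ρ(2)) = π(6) = 4, π(ρ(3)) = π(4) = 8, π(ρ(4)) = π(3) = 3, π(ρ(5)) = π(8) = 6, π(ρ(6)) = π(2) = 5, π(ρ(7)) = π(7) = 2, π(ρ(8)) = π(5) = 7.
Hence πρ = [1 4 8 3 6 5 2 7].

1 4 8 3 6 5 2 7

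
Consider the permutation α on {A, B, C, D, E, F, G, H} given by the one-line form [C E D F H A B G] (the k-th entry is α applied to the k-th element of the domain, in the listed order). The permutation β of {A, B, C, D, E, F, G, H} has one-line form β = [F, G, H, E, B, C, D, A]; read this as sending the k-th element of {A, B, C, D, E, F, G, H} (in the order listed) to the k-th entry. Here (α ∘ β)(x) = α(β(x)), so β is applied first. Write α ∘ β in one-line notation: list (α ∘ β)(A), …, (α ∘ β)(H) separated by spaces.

(α ∘ β)(x) = α(β(x)). Computing each image: α(β(A)) = α(F) = A, α(β(B)) = α(G) = B, α(β(C)) = α(H) = G, α(β(D)) = α(E) = H, α(β(E)) = α(B) = E, α(β(F)) = α(C) = D, α(β(G)) = α(D) = F, α(β(H)) = α(A) = C.
Hence α ∘ β = [A B G H E D F C].

A B G H E D F C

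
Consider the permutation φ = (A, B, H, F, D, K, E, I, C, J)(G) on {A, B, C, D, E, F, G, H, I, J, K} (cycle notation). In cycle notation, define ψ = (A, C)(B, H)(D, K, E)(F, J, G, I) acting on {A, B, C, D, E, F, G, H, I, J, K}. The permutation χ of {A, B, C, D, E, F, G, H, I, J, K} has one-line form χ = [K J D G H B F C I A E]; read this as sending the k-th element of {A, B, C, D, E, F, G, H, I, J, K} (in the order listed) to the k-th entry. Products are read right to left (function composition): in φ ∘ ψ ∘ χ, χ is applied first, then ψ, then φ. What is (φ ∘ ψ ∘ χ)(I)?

D

Chase I: χ(I) = I; ψ(I) = F; φ(F) = D. Hence (φ ∘ ψ ∘ χ)(I) = D.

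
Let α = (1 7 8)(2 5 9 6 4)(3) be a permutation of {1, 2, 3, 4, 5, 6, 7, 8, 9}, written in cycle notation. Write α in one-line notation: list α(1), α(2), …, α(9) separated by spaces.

Each element maps to the next entry in its cycle (wrapping to the front): 1↦7, 2↦5, 3↦3, 4↦2, 5↦9, 6↦4, 7↦8, 8↦1, 9↦6.
Listing these in domain order gives 7 5 3 2 9 4 8 1 6.

7 5 3 2 9 4 8 1 6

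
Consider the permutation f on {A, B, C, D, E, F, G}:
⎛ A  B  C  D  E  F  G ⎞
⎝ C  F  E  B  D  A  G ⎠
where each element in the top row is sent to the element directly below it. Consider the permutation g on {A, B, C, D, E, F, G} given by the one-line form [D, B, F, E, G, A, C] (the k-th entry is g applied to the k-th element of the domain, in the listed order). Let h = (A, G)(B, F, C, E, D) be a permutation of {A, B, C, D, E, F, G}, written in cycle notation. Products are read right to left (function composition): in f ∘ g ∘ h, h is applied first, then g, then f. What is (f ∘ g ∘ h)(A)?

(f ∘ g ∘ h)(A) = f(g(h(A))). h(A) = G, then g(G) = C, then f(C) = E, so the result is E.

E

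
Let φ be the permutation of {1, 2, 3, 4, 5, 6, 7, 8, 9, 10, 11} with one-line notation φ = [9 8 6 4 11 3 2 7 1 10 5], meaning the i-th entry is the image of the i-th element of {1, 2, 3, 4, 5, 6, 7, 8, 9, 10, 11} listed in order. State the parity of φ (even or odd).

odd

In disjoint-cycle form the cycle lengths are 3, 2, 2, 2, 1, 1.
A cycle is odd iff its length is even; φ has 3 even-length cycles, so sgn(φ) = (−1)^3 and φ is odd.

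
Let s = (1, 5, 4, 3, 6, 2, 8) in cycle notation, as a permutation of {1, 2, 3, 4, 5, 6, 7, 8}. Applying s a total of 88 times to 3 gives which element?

3 lies in the 7-cycle (1, 5, 4, 3, 6, 2, 8).
Since the cycle has length 7, s^88 acts on it the same as s^4 (88 mod 7 = 4).
Advancing 4 steps from 3: 3 → 6 → 2 → 8 → 1.

1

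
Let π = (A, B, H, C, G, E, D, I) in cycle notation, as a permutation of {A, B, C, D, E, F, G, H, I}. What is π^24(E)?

E

E lies in the 8-cycle (A, B, H, C, G, E, D, I).
On an 8-cycle, π^8 is the identity, so π^24 = π^0 there (24 ≡ 0 mod 8).
So π^24(E) = E.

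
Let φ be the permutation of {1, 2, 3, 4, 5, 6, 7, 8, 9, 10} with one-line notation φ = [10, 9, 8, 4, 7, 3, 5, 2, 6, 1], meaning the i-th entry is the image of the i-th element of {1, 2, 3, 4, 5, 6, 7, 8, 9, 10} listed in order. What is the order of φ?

Writing φ as disjoint cycles, the cycle lengths are 5, 2, 2, 1.
The order is lcm(5, 2, 2) = 10.

10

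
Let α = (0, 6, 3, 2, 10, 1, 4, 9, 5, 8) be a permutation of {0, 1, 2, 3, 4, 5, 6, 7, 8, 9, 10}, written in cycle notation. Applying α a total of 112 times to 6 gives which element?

6 lies in the 10-cycle (0, 6, 3, 2, 10, 1, 4, 9, 5, 8).
Powers repeat with period 10 on this cycle, and 112 mod 10 = 2, so α^112(6) = α^2(6).
Stepping 2 places around the cycle: 6 → 3 → 2.

2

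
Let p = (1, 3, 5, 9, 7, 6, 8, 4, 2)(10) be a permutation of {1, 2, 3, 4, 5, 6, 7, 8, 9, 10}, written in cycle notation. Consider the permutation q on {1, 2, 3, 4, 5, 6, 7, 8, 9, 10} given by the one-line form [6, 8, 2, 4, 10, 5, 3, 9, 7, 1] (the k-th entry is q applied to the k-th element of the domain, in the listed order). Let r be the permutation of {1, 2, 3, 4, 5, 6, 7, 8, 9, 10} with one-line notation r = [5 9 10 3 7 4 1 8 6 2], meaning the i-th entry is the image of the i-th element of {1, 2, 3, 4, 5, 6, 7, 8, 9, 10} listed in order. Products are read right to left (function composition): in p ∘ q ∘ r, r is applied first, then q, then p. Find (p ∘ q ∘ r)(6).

(p ∘ q ∘ r)(6) = p(q(r(6))). r(6) = 4, then q(4) = 4, then p(4) = 2, so the result is 2.

2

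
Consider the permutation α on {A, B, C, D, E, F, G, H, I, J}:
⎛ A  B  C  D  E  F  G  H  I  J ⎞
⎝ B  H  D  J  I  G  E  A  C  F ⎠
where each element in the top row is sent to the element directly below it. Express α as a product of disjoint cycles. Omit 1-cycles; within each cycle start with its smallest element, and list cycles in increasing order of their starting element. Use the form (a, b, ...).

From A: A → B → H → A, closing the cycle (A, B, H).
Repeating from the next unused element and collecting all non-trivial cycles gives (A, B, H)(C, D, J, F, G, E, I).

(A, B, H)(C, D, J, F, G, E, I)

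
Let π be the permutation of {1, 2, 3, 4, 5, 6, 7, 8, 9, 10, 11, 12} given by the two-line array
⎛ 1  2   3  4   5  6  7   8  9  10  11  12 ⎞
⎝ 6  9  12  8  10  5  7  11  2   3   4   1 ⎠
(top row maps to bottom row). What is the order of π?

6

Decomposing into disjoint cycles gives cycle lengths 6, 3, 2, 1.
The order of π is the least common multiple of its cycle lengths: lcm(6, 3, 2) = 6.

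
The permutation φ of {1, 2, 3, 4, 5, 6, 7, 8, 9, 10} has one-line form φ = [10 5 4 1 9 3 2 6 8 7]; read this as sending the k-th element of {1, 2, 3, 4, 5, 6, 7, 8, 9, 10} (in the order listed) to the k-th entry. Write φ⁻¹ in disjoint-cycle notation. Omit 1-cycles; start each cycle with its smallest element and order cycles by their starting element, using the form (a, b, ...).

The cycle decomposition of φ is (1, 10, 7, 2, 5, 9, 8, 6, 3, 4).
The inverse reverses every cycle; in canonical form, φ⁻¹ = (1, 4, 3, 6, 8, 9, 5, 2, 7, 10).

(1, 4, 3, 6, 8, 9, 5, 2, 7, 10)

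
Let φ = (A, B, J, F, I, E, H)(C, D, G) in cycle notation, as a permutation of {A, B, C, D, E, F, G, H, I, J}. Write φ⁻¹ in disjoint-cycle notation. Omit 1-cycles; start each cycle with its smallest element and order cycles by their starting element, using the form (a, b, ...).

(A, H, E, I, F, J, B)(C, G, D)

The inverse reverses each cycle.
After reversing and putting each cycle's least element first, φ⁻¹ = (A, H, E, I, F, J, B)(C, G, D).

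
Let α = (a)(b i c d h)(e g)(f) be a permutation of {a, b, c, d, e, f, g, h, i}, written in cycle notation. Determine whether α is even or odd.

odd

The cycle lengths are 5, 2, 1, 1.
A cycle of length ℓ contributes ℓ−1 transpositions, so α is a product of 4 + 1 = 5 transpositions — odd.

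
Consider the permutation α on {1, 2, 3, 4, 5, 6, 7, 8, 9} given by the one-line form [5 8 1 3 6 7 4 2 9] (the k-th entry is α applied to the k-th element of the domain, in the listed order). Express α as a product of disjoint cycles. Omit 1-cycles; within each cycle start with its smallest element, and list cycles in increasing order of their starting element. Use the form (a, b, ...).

From 1: 1 → 5 → 6 → 7 → 4 → 3 → 1, closing the cycle (1, 5, 6, 7, 4, 3).
Repeating from the next unused element and collecting all non-trivial cycles gives (1, 5, 6, 7, 4, 3)(2, 8).

(1, 5, 6, 7, 4, 3)(2, 8)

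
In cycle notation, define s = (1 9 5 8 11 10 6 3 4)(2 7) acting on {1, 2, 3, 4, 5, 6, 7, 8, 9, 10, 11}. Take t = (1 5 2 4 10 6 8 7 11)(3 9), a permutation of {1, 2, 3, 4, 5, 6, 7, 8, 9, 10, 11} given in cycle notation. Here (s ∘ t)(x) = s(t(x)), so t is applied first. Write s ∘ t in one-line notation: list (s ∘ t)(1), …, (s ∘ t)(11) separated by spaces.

Chase each element through t then s: 1 → 5 → 8; 2 → 4 → 1; 3 → 9 → 5; 4 → 10 → 6; 5 → 2 → 7; 6 → 8 → 11; 7 → 11 → 10; 8 → 7 → 2; 9 → 3 → 4; 10 → 6 → 3; 11 → 1 → 9.
So s ∘ t in one-line form is 8 1 5 6 7 11 10 2 4 3 9.

8 1 5 6 7 11 10 2 4 3 9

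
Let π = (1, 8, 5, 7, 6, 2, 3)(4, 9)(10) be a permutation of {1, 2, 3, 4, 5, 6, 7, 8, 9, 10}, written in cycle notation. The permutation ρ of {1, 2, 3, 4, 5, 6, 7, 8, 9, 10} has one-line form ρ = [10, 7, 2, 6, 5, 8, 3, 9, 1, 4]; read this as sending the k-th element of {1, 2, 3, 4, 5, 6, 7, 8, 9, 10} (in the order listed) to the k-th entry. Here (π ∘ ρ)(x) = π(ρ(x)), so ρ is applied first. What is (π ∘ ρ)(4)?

ρ(4) = 6, then π(6) = 2; composing gives (π ∘ ρ)(4) = 2.

2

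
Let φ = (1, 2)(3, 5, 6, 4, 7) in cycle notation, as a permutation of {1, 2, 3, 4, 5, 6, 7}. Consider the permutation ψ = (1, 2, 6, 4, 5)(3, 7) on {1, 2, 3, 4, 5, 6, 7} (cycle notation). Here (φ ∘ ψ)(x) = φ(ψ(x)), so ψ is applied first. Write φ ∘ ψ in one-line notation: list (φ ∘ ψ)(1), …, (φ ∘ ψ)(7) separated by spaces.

Chase each element through ψ then φ: 1 → 2 → 1; 2 → 6 → 4; 3 → 7 → 3; 4 → 5 → 6; 5 → 1 → 2; 6 → 4 → 7; 7 → 3 → 5.
So φ ∘ ψ in one-line form is 1 4 3 6 2 7 5.

1 4 3 6 2 7 5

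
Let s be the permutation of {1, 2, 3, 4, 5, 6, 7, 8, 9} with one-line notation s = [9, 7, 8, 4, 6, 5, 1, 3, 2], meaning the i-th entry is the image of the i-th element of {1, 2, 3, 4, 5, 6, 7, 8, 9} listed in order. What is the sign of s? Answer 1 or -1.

In disjoint-cycle form the cycle lengths are 4, 2, 2, 1.
A cycle of length ℓ contributes ℓ−1 transpositions, so s is a product of 3 + 1 + 1 = 5 transpositions — odd.

-1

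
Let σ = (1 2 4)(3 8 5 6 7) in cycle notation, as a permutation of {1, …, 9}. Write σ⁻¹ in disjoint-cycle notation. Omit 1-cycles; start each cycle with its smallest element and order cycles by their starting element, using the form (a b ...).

If σ sends a → b within a cycle, σ⁻¹ sends b → a; equivalently, reverse each cycle.
Reversing each cycle of σ and rotating so the smallest element leads gives (1 4 2)(3 7 6 5 8).

(1 4 2)(3 7 6 5 8)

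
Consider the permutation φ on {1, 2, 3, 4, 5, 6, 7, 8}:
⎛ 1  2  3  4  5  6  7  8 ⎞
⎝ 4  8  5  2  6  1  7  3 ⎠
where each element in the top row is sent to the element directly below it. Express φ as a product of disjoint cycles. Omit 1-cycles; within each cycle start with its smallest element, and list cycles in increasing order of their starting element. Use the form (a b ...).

(1 4 2 8 3 5 6)

Start at 1 and follow images: 1 → 4 → 2 → 8 → 3 → 5 → 6 → 1, giving the cycle (1 4 2 8 3 5 6).
Repeating from the next unused element and collecting all non-trivial cycles gives (1 4 2 8 3 5 6).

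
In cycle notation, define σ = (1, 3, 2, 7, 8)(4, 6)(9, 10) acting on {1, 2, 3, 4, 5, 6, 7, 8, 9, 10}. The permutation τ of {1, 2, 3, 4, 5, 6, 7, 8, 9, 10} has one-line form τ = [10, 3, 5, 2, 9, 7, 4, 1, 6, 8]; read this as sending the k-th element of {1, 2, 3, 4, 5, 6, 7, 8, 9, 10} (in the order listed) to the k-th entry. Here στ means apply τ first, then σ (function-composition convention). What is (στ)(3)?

(στ)(3) = σ(τ(3)). τ(3) = 5, then σ(5) = 5. So (στ)(3) = 5.

5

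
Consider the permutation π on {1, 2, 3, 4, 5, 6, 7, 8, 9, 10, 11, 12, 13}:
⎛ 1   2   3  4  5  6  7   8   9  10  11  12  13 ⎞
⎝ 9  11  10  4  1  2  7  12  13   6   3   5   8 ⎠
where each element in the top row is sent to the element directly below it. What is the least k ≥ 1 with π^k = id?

30

Decomposing into disjoint cycles gives cycle lengths 6, 5, 1, 1.
Since disjoint cycles commute, ord(π) = lcm(6, 5) = 30.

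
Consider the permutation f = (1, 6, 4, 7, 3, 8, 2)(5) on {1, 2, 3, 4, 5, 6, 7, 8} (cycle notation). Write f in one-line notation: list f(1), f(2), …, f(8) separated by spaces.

Each element maps to the next entry in its cycle (wrapping to the front): 1↦6, 2↦1, 3↦8, 4↦7, 5↦5, 6↦4, 7↦3, 8↦2.
Listing these in domain order gives 6 1 8 7 5 4 3 2.

6 1 8 7 5 4 3 2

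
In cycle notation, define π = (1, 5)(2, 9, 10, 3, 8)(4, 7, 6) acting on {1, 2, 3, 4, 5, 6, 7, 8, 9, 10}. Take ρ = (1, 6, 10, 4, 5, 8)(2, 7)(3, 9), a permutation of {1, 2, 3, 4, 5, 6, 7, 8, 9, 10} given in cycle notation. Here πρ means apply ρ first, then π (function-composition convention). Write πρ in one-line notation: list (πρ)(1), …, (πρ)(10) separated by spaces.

Chase each element through ρ then π: 1 → 6 → 4; 2 → 7 → 6; 3 → 9 → 10; 4 → 5 → 1; 5 → 8 → 2; 6 → 10 → 3; 7 → 2 → 9; 8 → 1 → 5; 9 → 3 → 8; 10 → 4 → 7.
Collecting the images, πρ = [4 6 10 1 2 3 9 5 8 7].

4 6 10 1 2 3 9 5 8 7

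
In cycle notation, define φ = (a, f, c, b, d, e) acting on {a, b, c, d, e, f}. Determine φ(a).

f

In the cycle (a, f, c, b, d, e), a is followed by f, so φ(a) = f.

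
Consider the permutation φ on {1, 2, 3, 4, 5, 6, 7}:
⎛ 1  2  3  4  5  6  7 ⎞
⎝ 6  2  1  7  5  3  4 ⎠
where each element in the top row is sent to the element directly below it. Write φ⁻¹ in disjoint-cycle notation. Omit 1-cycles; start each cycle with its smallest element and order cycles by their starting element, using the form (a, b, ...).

(1, 3, 6)(4, 7)

First write φ in disjoint cycles: (1, 6, 3)(4, 7).
The inverse reverses every cycle; in canonical form, φ⁻¹ = (1, 3, 6)(4, 7).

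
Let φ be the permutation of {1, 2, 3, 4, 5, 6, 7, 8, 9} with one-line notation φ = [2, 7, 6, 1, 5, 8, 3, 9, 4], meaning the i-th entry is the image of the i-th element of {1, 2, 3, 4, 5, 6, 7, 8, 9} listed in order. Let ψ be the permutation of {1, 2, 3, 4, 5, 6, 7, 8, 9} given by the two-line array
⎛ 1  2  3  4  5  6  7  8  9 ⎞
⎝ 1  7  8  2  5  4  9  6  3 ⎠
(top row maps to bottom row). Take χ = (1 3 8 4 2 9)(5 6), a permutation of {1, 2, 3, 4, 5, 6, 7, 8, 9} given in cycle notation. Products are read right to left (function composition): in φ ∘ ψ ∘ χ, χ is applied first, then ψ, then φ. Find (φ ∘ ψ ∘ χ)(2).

Apply the permutations in order: χ(2) = 9, then ψ(9) = 3, then φ(3) = 6. So (φ ∘ ψ ∘ χ)(2) = 6.

6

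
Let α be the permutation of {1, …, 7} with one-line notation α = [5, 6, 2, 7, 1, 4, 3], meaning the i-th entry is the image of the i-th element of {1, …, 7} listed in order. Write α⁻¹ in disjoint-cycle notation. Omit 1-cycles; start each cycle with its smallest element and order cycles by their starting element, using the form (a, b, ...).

First write α in disjoint cycles: (1, 5)(2, 6, 4, 7, 3).
The inverse reverses every cycle; in canonical form, α⁻¹ = (1, 5)(2, 3, 7, 4, 6).

(1, 5)(2, 3, 7, 4, 6)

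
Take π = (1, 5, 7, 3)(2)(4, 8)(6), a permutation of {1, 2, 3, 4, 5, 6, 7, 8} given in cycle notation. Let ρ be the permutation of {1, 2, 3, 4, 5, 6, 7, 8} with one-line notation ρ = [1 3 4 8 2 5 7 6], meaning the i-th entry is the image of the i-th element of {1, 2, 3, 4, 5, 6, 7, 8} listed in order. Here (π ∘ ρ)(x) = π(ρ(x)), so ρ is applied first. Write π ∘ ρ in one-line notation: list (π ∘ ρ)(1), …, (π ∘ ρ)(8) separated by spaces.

5 1 8 4 2 7 3 6

(π ∘ ρ)(x) = π(ρ(x)). Computing each image: π(ρ(1)) = π(1) = 5, π(ρ(2)) = π(3) = 1, π(ρ(3)) = π(4) = 8, π(ρ(4)) = π(8) = 4, π(ρ(5)) = π(2) = 2, π(ρ(6)) = π(5) = 7, π(ρ(7)) = π(7) = 3, π(ρ(8)) = π(6) = 6.
Hence π ∘ ρ = [5 1 8 4 2 7 3 6].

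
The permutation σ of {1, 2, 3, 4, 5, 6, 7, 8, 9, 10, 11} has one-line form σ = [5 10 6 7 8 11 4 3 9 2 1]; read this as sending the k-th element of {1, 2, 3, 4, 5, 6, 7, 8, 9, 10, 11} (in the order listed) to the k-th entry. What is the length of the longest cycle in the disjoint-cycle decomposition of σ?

Decomposing into disjoint cycles gives (1 5 8 3 6 11)(2 10)(4 7); the longest has length 6.

6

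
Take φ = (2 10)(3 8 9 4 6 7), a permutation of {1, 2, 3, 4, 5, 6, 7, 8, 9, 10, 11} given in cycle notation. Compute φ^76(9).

9 lies in the 6-cycle (3 8 9 4 6 7).
Since the cycle has length 6, φ^76 acts on it the same as φ^4 (76 mod 6 = 4).
Stepping 4 places around the cycle: 9 → 4 → 6 → 7 → 3.

3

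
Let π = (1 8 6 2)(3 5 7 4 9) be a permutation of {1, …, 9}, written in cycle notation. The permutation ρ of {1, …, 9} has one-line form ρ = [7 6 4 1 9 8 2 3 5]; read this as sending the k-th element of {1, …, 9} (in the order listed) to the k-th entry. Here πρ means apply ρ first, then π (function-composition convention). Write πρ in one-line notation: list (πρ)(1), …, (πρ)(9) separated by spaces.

4 2 9 8 3 6 1 5 7

For each element, apply ρ then π: 1 → 7 → 4; 2 → 6 → 2; 3 → 4 → 9; 4 → 1 → 8; 5 → 9 → 3; 6 → 8 → 6; 7 → 2 → 1; 8 → 3 → 5; 9 → 5 → 7.
Collecting the images, πρ = [4 2 9 8 3 6 1 5 7].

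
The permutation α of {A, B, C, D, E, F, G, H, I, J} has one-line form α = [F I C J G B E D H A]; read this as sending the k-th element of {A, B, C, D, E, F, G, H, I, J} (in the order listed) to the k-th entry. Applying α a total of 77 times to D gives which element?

D

Tracing D → J → … returns to D after 7 steps, so D lies in a 7-cycle (A, F, B, I, H, D, J).
Powers repeat with period 7 on this cycle, and 77 mod 7 = 0, so α^77(D) = α^0(D).
So α^77(D) = D.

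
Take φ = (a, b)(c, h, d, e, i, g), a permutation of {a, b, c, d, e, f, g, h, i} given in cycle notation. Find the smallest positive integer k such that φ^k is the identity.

6

The disjoint cycles have lengths 6, 2, 1.
The order is lcm(6, 2) = 6.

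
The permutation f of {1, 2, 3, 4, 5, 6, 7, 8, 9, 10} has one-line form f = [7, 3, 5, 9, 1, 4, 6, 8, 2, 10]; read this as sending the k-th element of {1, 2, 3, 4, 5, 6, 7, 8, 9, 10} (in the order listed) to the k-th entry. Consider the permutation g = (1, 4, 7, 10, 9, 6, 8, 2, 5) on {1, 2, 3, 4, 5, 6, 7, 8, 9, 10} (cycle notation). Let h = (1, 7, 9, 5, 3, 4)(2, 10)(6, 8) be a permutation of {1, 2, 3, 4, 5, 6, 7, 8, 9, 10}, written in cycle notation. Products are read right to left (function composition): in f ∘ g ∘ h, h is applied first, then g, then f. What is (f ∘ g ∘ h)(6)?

3

Apply the permutations in order: h(6) = 8, then g(8) = 2, then f(2) = 3. So (f ∘ g ∘ h)(6) = 3.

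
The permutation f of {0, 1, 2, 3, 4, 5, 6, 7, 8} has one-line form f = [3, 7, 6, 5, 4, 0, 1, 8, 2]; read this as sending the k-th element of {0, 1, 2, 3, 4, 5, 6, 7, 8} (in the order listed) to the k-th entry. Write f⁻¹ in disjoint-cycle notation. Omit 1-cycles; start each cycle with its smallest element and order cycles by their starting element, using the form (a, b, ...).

(0, 5, 3)(1, 6, 2, 8, 7)

The cycle decomposition of f is (0, 3, 5)(1, 7, 8, 2, 6).
The inverse reverses every cycle; in canonical form, f⁻¹ = (0, 5, 3)(1, 6, 2, 8, 7).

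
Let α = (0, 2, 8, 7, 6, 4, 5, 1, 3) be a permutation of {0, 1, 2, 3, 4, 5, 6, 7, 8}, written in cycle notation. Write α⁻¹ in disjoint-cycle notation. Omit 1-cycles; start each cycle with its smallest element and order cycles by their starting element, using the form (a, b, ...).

(0, 3, 1, 5, 4, 6, 7, 8, 2)

If α sends a → b within a cycle, α⁻¹ sends b → a; equivalently, reverse each cycle.
After reversing and putting each cycle's least element first, α⁻¹ = (0, 3, 1, 5, 4, 6, 7, 8, 2).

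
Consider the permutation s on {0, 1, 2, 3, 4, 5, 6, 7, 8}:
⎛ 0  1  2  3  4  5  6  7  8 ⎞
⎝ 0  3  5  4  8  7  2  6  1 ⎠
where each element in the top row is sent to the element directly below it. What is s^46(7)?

2

Tracing 7 → 6 → … returns to 7 after 4 steps, so 7 lies in a 4-cycle (2 5 7 6).
On a 4-cycle, s^4 is the identity, so s^46 = s^2 there (46 ≡ 2 mod 4).
Advancing 2 steps from 7: 7 → 6 → 2.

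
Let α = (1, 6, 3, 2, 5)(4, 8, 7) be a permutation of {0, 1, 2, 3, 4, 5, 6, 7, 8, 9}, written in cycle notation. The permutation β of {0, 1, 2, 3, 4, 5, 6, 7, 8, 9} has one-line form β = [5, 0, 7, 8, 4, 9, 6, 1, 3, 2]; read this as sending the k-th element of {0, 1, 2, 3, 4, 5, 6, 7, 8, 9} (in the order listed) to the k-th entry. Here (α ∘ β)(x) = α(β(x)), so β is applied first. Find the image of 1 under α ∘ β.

β(1) = 0, then α(0) = 0; composing gives (α ∘ β)(1) = 0.

0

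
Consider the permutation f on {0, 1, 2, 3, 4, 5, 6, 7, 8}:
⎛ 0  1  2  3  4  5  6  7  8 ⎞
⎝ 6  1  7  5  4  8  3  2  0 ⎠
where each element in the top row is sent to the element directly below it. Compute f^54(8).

Tracing 8 → 0 → … returns to 8 after 5 steps, so 8 lies in a 5-cycle (0 6 3 5 8).
Since the cycle has length 5, f^54 acts on it the same as f^4 (54 mod 5 = 4).
Stepping 4 places around the cycle: 8 → 0 → 6 → 3 → 5.

5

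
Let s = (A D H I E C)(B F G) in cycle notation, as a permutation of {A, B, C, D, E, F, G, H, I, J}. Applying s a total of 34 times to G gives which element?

B

G lies in the 3-cycle (B F G).
Powers repeat with period 3 on this cycle, and 34 mod 3 = 1, so s^34(G) = s^1(G).
Advancing 1 step from G: G → B.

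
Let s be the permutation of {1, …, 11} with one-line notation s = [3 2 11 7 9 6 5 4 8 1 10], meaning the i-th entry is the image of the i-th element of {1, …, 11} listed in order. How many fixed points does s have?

The fixed points (elements with s(x) = x) are {2, 6}, so there are 2.

2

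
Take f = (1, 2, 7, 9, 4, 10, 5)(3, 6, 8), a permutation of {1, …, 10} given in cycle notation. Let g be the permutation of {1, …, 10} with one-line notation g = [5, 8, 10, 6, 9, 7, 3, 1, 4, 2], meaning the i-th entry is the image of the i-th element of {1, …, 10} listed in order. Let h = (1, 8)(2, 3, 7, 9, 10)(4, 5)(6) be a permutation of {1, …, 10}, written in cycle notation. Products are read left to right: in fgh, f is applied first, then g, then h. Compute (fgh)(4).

(fgh)(4) = h(g(f(4))). f(4) = 10, then g(10) = 2, then h(2) = 3, so the result is 3.

3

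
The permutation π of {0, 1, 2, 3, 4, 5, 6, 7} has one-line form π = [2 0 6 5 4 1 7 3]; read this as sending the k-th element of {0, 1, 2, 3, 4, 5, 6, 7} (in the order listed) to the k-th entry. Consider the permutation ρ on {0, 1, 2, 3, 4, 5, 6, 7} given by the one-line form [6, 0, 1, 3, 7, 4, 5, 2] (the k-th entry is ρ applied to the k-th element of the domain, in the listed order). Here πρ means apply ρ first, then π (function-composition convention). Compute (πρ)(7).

6

(πρ)(7) = π(ρ(7)). ρ(7) = 2, then π(2) = 6. So (πρ)(7) = 6.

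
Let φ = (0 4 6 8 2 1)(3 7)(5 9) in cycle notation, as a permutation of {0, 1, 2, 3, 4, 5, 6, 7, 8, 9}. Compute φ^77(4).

4 lies in the 6-cycle (0 4 6 8 2 1).
Since the cycle has length 6, φ^77 acts on it the same as φ^5 (77 mod 6 = 5).
Advancing 5 steps from 4: 4 → 6 → 8 → 2 → 1 → 0.

0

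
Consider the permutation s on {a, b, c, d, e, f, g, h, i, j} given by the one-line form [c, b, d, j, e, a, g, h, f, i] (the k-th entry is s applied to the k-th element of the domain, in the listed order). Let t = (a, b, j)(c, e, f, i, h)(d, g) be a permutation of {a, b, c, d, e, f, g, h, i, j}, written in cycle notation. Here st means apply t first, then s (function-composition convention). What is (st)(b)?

i

First apply t: t(b) = j, then s(j) = i. Thus (st)(b) = i.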